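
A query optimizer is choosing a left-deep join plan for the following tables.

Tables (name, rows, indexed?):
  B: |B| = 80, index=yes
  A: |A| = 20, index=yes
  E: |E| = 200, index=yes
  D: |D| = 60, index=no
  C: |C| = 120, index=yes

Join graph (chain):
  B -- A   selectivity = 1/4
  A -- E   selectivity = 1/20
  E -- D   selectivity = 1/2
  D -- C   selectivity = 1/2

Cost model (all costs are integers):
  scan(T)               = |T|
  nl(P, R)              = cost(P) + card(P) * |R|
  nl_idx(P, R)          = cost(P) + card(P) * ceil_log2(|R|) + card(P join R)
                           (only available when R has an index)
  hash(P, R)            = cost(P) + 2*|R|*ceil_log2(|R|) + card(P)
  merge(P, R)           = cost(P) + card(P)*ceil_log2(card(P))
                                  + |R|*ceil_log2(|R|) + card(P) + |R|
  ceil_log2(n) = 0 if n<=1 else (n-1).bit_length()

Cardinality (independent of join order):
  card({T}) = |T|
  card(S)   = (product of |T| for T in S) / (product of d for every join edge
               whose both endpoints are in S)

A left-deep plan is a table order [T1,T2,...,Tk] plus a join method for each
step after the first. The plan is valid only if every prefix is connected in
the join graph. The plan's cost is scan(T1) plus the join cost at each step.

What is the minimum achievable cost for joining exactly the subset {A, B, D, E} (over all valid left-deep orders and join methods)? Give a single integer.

Selinger DP over subsets of {A,B,D,E}:
  {B}: scan cost=80, card=80
  {A}: scan cost=20, card=20
  {E}: scan cost=200, card=200
  {D}: scan cost=60, card=60
  {AB}: card=400; try (A,hash)→360, (B,nl_idx)→560, (B,merge)→780, (A,merge)→840, (A,nl_idx)→880, (B,hash)→1160 …(+2); best=360 via (A,hash)
  {AE}: card=200; try (E,nl_idx)→380, (A,hash)→600, (A,nl_idx)→1400, (E,merge)→1940, (A,merge)→2120, (E,hash)→3240 …(+2); best=380 via (E,nl_idx)
  {DE}: card=6000; try (D,hash)→1120, (E,merge)→2280, (D,merge)→2420, (E,hash)→3320, (E,nl_idx)→6540, (E,nl)→12060 …(+1); best=1120 via (D,hash)
  {ABE}: card=4000; try (B,hash)→1700, (B,merge)→2820, (E,hash)→3960, (B,nl_idx)→5780, (E,merge)→6160, (E,nl_idx)→7560 …(+2); best=1700 via (B,hash)
  {ADE}: card=6000; try (D,hash)→1300, (D,merge)→2600, (A,hash)→7320, (D,nl)→12380, (A,nl_idx)→37120, (A,merge)→85240 …(+1); best=1300 via (D,hash)
  {ABDE}: card=120000; try (D,hash)→6420, (B,hash)→8420, (D,merge)→54120, (B,merge)→85940, (B,nl_idx)→163300, (D,nl)→241700 …(+1); best=6420 via (D,hash)

6420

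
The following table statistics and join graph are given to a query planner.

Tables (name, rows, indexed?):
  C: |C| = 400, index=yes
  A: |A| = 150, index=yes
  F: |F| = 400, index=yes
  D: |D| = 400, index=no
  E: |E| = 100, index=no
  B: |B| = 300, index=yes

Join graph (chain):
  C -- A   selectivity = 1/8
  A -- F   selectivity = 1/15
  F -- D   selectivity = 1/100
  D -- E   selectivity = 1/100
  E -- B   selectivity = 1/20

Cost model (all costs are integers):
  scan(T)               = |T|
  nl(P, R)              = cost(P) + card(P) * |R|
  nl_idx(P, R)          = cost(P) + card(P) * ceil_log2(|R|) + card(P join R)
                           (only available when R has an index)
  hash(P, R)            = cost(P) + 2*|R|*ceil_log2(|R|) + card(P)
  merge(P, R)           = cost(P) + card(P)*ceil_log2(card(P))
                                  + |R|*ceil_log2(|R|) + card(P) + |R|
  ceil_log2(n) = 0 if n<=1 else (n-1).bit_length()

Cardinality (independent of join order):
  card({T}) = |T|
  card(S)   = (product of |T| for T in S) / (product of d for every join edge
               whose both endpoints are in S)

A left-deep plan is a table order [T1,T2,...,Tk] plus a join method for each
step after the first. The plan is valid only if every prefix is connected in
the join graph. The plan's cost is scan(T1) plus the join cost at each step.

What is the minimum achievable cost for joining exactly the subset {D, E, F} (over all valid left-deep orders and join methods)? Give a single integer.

7400

Selinger DP over subsets of {D,E,F}:
  {F}: scan cost=400, card=400
  {D}: scan cost=400, card=400
  {E}: scan cost=100, card=100
  {DF}: card=1600; try (F,nl_idx)→5600, (F,hash)→8000, (D,hash)→8000, (F,merge)→8400, (D,merge)→8400, (F,nl)→160400 …(+1); best=5600 via (F,nl_idx)
  {DE}: card=400; try (E,hash)→2200, (D,merge)→4900, (E,merge)→5200, (D,hash)→7400, (D,nl)→40100, (E,nl)→40400; best=2200 via (E,hash)
  {DEF}: card=1600; try (F,nl_idx)→7400, (E,hash)→8600, (F,hash)→9800, (F,merge)→10200, (E,merge)→25600, (F,nl)→162200 …(+1); best=7400 via (F,nl_idx)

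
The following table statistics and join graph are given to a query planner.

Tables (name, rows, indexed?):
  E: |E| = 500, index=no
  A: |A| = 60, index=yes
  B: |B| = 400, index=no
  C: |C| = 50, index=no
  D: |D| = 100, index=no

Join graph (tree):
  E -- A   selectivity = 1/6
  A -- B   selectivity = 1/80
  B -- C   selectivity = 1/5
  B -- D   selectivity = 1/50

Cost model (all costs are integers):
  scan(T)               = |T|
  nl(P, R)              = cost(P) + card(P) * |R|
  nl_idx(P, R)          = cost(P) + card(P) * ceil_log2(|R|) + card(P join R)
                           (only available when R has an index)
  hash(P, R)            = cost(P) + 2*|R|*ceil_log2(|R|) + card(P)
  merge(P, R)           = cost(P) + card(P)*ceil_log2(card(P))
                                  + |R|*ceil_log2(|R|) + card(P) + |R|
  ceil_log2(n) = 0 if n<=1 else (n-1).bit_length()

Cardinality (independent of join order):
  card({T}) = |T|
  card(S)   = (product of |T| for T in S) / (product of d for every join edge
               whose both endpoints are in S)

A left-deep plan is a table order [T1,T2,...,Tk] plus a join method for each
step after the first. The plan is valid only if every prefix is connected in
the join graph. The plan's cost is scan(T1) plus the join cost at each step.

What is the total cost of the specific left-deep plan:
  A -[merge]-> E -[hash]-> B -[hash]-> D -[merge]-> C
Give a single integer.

894430

step 1: scan A: cost=60, card=60
step 2: join E via merge
    card(P join E) = 60*500/(6) = 5000
    cost = 60 + 60*6 + 500*9 + 60 + 500 = 5480
step 3: join B via hash
    card(P join B) = 5000*400/(80) = 25000
    cost = 5480 + 2*400*9 + 5000 = 17680
step 4: join D via hash
    card(P join D) = 25000*100/(50) = 50000
    cost = 17680 + 2*100*7 + 25000 = 44080
step 5: join C via merge
    card(P join C) = 50000*50/(5) = 500000
    cost = 44080 + 50000*16 + 50*6 + 50000 + 50 = 894430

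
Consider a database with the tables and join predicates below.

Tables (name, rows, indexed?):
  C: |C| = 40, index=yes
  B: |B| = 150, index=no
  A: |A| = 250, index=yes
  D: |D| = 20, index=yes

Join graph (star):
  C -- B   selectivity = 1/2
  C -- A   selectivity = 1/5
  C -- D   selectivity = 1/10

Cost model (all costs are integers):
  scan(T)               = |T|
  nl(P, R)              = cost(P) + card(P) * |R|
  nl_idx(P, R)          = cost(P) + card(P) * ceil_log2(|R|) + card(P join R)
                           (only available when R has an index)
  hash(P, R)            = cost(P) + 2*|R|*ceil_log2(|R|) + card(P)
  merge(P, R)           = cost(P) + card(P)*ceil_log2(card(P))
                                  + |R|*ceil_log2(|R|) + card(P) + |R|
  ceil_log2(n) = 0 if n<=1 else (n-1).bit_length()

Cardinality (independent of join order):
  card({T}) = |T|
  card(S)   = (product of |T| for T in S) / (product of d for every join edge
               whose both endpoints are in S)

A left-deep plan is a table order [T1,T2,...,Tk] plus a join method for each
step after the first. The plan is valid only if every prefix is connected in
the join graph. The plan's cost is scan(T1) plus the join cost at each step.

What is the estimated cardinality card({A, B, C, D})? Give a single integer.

Tables in S: A(250), B(150), C(40), D(20)
Edges inside S: C-B(d=2), C-A(d=5), C-D(d=10)
numerator = 250 * 150 * 40 * 20 = 30000000
denominator = 2 * 5 * 10 = 100
card(S) = 30000000 / 100 = 300000

300000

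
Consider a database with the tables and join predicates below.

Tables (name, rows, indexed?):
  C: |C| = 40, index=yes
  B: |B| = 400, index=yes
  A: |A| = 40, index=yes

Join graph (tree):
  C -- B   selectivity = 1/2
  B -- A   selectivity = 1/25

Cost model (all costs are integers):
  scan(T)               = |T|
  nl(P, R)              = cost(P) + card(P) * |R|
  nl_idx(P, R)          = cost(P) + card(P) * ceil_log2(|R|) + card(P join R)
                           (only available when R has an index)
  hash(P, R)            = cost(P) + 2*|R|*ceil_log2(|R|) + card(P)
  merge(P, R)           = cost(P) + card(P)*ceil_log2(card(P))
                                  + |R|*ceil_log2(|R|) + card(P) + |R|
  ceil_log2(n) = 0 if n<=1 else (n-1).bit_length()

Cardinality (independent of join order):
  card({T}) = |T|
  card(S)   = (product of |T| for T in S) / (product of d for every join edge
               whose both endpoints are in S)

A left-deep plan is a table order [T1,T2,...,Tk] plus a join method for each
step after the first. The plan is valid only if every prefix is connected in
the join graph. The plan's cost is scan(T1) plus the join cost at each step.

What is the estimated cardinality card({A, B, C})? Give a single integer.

12800

Tables in S: A(40), B(400), C(40)
Edges inside S: C-B(d=2), B-A(d=25)
numerator = 40 * 400 * 40 = 640000
denominator = 2 * 25 = 50
card(S) = 640000 / 50 = 12800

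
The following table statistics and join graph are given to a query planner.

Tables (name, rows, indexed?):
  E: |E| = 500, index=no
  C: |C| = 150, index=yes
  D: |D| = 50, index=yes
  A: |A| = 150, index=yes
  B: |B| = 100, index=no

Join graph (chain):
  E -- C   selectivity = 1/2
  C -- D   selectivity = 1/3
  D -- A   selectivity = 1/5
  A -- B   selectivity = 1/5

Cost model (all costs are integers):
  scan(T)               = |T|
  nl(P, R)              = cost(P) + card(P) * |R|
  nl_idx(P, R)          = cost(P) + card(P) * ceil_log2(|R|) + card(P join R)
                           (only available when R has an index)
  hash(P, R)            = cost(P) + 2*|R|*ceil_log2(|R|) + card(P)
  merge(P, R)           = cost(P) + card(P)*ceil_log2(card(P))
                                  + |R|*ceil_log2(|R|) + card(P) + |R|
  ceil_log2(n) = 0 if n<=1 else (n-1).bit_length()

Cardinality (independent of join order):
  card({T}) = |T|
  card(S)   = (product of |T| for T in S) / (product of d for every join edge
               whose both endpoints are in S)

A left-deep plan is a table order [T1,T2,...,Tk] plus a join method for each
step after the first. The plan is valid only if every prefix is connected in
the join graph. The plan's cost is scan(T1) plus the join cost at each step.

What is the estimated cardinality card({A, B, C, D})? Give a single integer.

Tables in S: A(150), B(100), C(150), D(50)
Edges inside S: C-D(d=3), D-A(d=5), A-B(d=5)
numerator = 150 * 100 * 150 * 50 = 112500000
denominator = 3 * 5 * 5 = 75
card(S) = 112500000 / 75 = 1500000

1500000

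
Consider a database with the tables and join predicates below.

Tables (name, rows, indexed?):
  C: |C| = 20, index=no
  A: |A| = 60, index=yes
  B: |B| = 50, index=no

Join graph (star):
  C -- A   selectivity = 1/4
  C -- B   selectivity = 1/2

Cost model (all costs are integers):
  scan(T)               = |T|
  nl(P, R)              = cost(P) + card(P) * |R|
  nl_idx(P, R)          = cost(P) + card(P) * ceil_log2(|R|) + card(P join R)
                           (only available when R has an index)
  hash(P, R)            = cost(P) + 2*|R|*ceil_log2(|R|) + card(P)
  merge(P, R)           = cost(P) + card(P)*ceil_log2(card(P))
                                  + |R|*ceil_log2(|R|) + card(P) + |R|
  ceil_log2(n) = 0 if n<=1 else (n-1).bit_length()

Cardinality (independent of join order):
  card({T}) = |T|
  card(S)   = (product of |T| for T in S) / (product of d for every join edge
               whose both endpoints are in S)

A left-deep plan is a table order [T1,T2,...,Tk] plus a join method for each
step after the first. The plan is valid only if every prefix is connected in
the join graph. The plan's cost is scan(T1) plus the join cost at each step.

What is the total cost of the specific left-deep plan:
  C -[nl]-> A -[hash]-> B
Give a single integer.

2120

step 1: scan C: cost=20, card=20
step 2: join A via nl
    card(P join A) = 20*60/(4) = 300
    cost = 20 + 20*60 = 1220
step 3: join B via hash
    card(P join B) = 300*50/(2) = 7500
    cost = 1220 + 2*50*6 + 300 = 2120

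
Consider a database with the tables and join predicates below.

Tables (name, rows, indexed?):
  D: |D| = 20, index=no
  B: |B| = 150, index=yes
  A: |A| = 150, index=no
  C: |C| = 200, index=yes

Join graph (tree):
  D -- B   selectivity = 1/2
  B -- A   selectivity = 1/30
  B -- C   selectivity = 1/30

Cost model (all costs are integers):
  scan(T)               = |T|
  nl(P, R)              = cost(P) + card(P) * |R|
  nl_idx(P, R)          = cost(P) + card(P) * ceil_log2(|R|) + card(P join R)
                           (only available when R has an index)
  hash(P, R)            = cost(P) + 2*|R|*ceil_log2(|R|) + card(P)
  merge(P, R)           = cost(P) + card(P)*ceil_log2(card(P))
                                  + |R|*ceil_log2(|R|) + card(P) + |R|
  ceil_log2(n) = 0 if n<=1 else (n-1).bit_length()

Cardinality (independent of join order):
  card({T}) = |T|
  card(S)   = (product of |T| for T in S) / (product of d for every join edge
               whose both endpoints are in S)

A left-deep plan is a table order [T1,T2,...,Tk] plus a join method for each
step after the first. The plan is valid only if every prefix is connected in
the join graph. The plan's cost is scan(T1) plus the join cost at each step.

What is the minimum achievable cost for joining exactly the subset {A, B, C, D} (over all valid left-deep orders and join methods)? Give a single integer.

10950

Selinger DP over subsets of {A,B,C,D}:
  {D}: scan cost=20, card=20
  {B}: scan cost=150, card=150
  {A}: scan cost=150, card=150
  {C}: scan cost=200, card=200
  {BD}: card=1500; try (D,hash)→500, (B,merge)→1490, (D,merge)→1620, (B,nl_idx)→1680, (B,hash)→2440, (B,nl)→3020 …(+1); best=500 via (D,hash)
  {AB}: card=750; try (B,nl_idx)→2100, (B,hash)→2700, (A,hash)→2700, (B,merge)→2850, (A,merge)→2850, (B,nl)→22650 …(+1); best=2100 via (B,nl_idx)
  {BC}: card=1000; try (C,nl_idx)→2350, (B,hash)→2800, (B,nl_idx)→2800, (C,merge)→3300, (B,merge)→3350, (C,hash)→3500 …(+2); best=2350 via (C,nl_idx)
  {ABD}: card=7500; try (D,hash)→3050, (A,hash)→4400, (D,merge)→10470, (D,nl)→17100, (A,merge)→19850, (A,nl)→225500; best=3050 via (D,hash)
  {BCD}: card=10000; try (D,hash)→3550, (C,hash)→5200, (D,merge)→13470, (C,merge)→20300, (D,nl)→22350, (C,nl_idx)→22500 …(+1); best=3550 via (D,hash)
  {ABC}: card=5000; try (A,hash)→5750, (C,hash)→6050, (C,merge)→12150, (C,nl_idx)→13100, (A,merge)→14700, (C,nl)→152100 …(+1); best=5750 via (A,hash)
  {ABCD}: card=50000; try (D,hash)→10950, (C,hash)→13750, (A,hash)→15950, (D,merge)→75870, (D,nl)→105750, (C,merge)→109850 …(+4); best=10950 via (D,hash)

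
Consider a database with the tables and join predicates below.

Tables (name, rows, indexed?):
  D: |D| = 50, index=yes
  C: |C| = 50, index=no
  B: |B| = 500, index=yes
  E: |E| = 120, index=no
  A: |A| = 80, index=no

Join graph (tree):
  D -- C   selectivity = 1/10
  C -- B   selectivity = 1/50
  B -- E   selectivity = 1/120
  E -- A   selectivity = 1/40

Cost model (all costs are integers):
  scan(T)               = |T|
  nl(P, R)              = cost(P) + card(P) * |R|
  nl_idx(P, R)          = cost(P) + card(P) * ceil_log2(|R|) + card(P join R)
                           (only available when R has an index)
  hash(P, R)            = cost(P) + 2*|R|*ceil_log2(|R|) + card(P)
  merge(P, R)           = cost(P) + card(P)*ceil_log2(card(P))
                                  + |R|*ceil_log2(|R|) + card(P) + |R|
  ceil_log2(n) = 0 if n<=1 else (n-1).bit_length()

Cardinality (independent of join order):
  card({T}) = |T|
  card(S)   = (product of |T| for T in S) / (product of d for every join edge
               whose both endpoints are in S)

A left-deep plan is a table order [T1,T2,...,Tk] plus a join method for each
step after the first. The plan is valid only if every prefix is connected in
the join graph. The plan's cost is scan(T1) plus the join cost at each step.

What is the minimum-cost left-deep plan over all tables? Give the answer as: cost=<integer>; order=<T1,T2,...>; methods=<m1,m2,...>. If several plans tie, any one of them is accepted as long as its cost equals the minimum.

Selinger DP (subsets sized 1..n):
  {D}: scan cost=50, card=50
  {C}: scan cost=50, card=50
  {B}: scan cost=500, card=500
  {E}: scan cost=120, card=120
  {A}: scan cost=80, card=80
  {CD}: card=250; try (D,nl_idx)→600, (D,hash)→700, (C,hash)→700, (D,merge)→750, (C,merge)→750, (D,nl)→2550 …(+1); best=600 via (D,nl_idx)
  {BC}: card=500; try (B,nl_idx)→1000, (C,hash)→1600, (B,merge)→5400, (C,merge)→5850, (B,hash)→9100, (B,nl)→25050 …(+1); best=1000 via (B,nl_idx)
  {BE}: card=500; try (B,nl_idx)→1700, (E,hash)→2680, (B,merge)→6080, (E,merge)→6460, (B,hash)→9240, (B,nl)→60120 …(+1); best=1700 via (B,nl_idx)
  {AE}: card=240; try (A,hash)→1360, (E,merge)→1680, (A,merge)→1720, (E,hash)→1840, (E,nl)→9680, (A,nl)→9720; best=1360 via (A,hash)
  {BCD}: card=2500; try (D,hash)→2100, (B,nl_idx)→5350, (D,merge)→6350, (D,nl_idx)→6500, (B,merge)→7850, (B,hash)→9850 …(+2); best=2100 via (D,hash)
  {BCE}: card=500; try (C,hash)→2800, (E,hash)→3180, (E,merge)→6960, (C,merge)→7050, (C,nl)→26700, (E,nl)→61000; best=2800 via (C,hash)
  {ABE}: card=1000; try (A,hash)→3320, (B,nl_idx)→4520, (A,merge)→7340, (B,merge)→8520, (B,hash)→10600, (A,nl)→41700 …(+1); best=3320 via (A,hash)
  {BCDE}: card=2500; try (D,hash)→3900, (E,hash)→6280, (D,merge)→8150, (D,nl_idx)→8300, (D,nl)→27800, (E,merge)→35560 …(+1); best=3900 via (D,hash)
  {ABCE}: card=1000; try (A,hash)→4420, (C,hash)→4920, (A,merge)→8440, (C,merge)→14670, (A,nl)→42800, (C,nl)→53320; best=4420 via (A,hash)
  {ABCDE}: card=5000; try (D,hash)→6020, (A,hash)→7520, (D,nl_idx)→15420, (D,merge)→15770, (A,merge)→37040, (D,nl)→54420 …(+1); best=6020 via (D,hash)

cost=6020; order=E,B,C,A,D; methods=nl_idx,hash,hash,hash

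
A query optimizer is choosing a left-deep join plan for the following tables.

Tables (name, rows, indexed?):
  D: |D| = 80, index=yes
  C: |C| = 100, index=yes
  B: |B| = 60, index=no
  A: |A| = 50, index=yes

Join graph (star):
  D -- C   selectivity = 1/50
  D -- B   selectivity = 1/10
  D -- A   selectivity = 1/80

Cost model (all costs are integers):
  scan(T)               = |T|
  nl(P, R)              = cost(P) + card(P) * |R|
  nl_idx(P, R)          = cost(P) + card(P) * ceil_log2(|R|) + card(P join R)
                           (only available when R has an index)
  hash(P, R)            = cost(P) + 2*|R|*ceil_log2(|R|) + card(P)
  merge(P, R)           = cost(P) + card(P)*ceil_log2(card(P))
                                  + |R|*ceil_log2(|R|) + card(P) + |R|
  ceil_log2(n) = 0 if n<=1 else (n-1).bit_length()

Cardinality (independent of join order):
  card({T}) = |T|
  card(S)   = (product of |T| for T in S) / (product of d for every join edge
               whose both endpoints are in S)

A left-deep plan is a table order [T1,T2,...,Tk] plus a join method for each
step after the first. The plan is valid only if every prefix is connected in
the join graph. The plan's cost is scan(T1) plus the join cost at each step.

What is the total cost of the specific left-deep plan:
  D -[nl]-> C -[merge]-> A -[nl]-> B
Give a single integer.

step 1: scan D: cost=80, card=80
step 2: join C via nl
    card(P join C) = 80*100/(50) = 160
    cost = 80 + 80*100 = 8080
step 3: join A via merge
    card(P join A) = 160*50/(80) = 100
    cost = 8080 + 160*8 + 50*6 + 160 + 50 = 9870
step 4: join B via nl
    card(P join B) = 100*60/(10) = 600
    cost = 9870 + 100*60 = 15870

15870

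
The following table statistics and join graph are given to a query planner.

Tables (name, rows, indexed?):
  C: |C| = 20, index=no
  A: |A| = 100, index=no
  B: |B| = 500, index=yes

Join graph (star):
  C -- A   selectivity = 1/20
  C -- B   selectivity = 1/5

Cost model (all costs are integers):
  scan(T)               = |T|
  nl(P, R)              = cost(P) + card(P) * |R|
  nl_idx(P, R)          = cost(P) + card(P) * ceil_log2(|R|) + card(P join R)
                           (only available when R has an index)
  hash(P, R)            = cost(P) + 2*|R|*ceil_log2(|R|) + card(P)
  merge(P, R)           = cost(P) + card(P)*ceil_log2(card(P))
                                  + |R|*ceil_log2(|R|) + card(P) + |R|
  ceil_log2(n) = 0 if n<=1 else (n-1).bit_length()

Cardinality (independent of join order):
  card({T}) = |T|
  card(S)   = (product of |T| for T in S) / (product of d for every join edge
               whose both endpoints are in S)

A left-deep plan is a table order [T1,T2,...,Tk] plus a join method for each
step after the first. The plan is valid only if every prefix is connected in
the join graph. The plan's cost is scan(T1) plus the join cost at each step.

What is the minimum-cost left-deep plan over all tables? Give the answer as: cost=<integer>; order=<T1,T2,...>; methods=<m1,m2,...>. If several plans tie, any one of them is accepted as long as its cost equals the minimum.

cost=4600; order=B,C,A; methods=hash,hash

Selinger DP (subsets sized 1..n):
  {C}: scan cost=20, card=20
  {A}: scan cost=100, card=100
  {B}: scan cost=500, card=500
  {AC}: card=100; try (C,hash)→400, (A,merge)→940, (C,merge)→1020, (A,hash)→1440, (A,nl)→2020, (C,nl)→2100; best=400 via (C,hash)
  {BC}: card=2000; try (C,hash)→1200, (B,nl_idx)→2200, (B,merge)→5140, (C,merge)→5620, (B,hash)→9040, (B,nl)→10020 …(+1); best=1200 via (C,hash)
  {ABC}: card=10000; try (A,hash)→4600, (B,merge)→6200, (B,hash)→9500, (B,nl_idx)→11300, (A,merge)→26000, (B,nl)→50400 …(+1); best=4600 via (A,hash)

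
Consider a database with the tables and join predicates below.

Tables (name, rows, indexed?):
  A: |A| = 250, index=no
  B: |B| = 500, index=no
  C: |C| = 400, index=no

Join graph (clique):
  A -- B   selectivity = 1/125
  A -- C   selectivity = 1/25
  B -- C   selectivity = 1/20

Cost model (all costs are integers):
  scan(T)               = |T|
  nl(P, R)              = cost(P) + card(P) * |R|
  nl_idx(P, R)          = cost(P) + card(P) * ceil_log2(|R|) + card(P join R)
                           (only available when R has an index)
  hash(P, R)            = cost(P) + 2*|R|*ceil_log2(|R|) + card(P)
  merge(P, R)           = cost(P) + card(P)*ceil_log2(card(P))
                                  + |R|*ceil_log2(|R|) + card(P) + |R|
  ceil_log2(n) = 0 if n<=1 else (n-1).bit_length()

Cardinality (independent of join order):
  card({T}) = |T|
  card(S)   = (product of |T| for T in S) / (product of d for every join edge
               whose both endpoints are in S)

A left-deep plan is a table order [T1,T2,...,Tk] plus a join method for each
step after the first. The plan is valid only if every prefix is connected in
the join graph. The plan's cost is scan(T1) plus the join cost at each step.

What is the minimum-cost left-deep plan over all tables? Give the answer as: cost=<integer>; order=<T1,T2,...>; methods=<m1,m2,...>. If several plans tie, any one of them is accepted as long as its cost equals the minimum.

Selinger DP (subsets sized 1..n):
  {A}: scan cost=250, card=250
  {B}: scan cost=500, card=500
  {C}: scan cost=400, card=400
  {AB}: card=1000; try (A,hash)→5000, (B,merge)→7500, (A,merge)→7750, (B,hash)→9500, (B,nl)→125250, (A,nl)→125500; best=5000 via (A,hash)
  {AC}: card=4000; try (A,hash)→4800, (C,merge)→6500, (A,merge)→6650, (C,hash)→7700, (C,nl)→100250, (A,nl)→100400; best=4800 via (A,hash)
  {BC}: card=10000; try (C,hash)→8200, (B,merge)→9400, (C,merge)→9500, (B,hash)→9800, (B,nl)→200400, (C,nl)→200500; best=8200 via (C,hash)
  {ABC}: card=800; try (C,hash)→13200, (B,hash)→17800, (C,merge)→20000, (A,hash)→22200, (B,merge)→61800, (A,merge)→160450 …(+3); best=13200 via (C,hash)

cost=13200; order=B,A,C; methods=hash,hash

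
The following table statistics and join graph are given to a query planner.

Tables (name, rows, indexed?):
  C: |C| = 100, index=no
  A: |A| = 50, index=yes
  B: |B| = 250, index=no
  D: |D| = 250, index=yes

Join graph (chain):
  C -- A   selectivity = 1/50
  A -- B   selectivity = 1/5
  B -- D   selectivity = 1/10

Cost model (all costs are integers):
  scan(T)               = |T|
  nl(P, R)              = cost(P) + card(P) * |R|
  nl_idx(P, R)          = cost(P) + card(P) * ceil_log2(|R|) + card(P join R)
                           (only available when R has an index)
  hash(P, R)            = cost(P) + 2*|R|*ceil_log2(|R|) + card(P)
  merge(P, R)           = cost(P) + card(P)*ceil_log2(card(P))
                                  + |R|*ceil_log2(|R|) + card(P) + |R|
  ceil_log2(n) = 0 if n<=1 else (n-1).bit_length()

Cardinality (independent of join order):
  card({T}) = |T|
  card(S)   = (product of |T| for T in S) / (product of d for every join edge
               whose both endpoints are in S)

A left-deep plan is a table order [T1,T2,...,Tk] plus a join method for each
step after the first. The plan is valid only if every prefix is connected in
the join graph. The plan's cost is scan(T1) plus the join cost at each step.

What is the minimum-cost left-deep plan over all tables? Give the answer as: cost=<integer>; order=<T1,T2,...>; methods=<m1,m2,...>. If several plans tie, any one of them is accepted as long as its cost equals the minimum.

cost=12850; order=C,A,B,D; methods=hash,merge,hash

Selinger DP (subsets sized 1..n):
  {C}: scan cost=100, card=100
  {A}: scan cost=50, card=50
  {B}: scan cost=250, card=250
  {D}: scan cost=250, card=250
  {AC}: card=100; try (A,hash)→800, (A,nl_idx)→800, (C,merge)→1200, (A,merge)→1250, (C,hash)→1500, (C,nl)→5050 …(+1); best=800 via (A,hash)
  {AB}: card=2500; try (A,hash)→1100, (B,merge)→2650, (A,merge)→2850, (B,hash)→4100, (A,nl_idx)→4250, (B,nl)→12550 …(+1); best=1100 via (A,hash)
  {BD}: card=6250; try (D,hash)→4500, (B,hash)→4500, (D,merge)→4750, (B,merge)→4750, (D,nl_idx)→8500, (D,nl)→62750 …(+1); best=4500 via (D,hash)
  {ABC}: card=5000; try (B,merge)→3850, (B,hash)→4900, (C,hash)→5000, (B,nl)→25800, (C,merge)→34400, (C,nl)→251100; best=3850 via (B,merge)
  {ABD}: card=62500; try (D,hash)→7600, (A,hash)→11350, (D,merge)→35850, (D,nl_idx)→83600, (A,merge)→92350, (A,nl_idx)→104500 …(+2); best=7600 via (D,hash)
  {ABCD}: card=125000; try (D,hash)→12850, (C,hash)→71500, (D,merge)→76100, (D,nl_idx)→168850, (C,merge)→1070900, (D,nl)→1253850 …(+1); best=12850 via (D,hash)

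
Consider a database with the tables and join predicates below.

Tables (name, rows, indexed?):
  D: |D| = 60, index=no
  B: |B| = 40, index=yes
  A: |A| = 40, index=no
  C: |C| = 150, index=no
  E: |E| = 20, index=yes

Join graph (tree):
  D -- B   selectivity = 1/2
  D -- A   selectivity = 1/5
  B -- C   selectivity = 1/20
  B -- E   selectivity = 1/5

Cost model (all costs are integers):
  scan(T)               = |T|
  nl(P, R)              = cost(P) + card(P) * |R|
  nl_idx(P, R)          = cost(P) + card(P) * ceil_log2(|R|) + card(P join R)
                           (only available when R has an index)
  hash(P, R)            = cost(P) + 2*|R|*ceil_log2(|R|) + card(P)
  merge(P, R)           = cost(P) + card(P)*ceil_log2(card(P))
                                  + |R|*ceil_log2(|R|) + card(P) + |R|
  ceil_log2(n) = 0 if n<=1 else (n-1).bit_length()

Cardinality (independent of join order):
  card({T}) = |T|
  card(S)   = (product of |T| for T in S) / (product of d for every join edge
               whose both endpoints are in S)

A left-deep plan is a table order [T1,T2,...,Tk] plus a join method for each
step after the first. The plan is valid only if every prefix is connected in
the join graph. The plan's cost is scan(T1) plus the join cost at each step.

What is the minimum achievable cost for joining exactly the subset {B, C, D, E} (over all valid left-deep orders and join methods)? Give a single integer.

Selinger DP over subsets of {B,C,D,E}:
  {D}: scan cost=60, card=60
  {B}: scan cost=40, card=40
  {C}: scan cost=150, card=150
  {E}: scan cost=20, card=20
  {BD}: card=1200; try (B,hash)→600, (D,merge)→740, (B,merge)→760, (D,hash)→800, (B,nl_idx)→1620, (D,nl)→2440 …(+1); best=600 via (B,hash)
  {BC}: card=300; try (B,hash)→780, (B,nl_idx)→1350, (C,merge)→1670, (B,merge)→1780, (C,hash)→2480, (C,nl)→6040 …(+1); best=780 via (B,hash)
  {BE}: card=160; try (E,hash)→280, (B,nl_idx)→300, (E,nl_idx)→400, (B,merge)→420, (E,merge)→440, (B,hash)→520 …(+2); best=280 via (E,hash)
  {BCD}: card=9000; try (D,hash)→1800, (D,merge)→4200, (C,hash)→4200, (C,merge)→16350, (D,nl)→18780, (C,nl)→180600; best=1800 via (D,hash)
  {BDE}: card=4800; try (D,hash)→1160, (E,hash)→2000, (D,merge)→2140, (D,nl)→9880, (E,nl_idx)→11400, (E,merge)→15120 …(+1); best=1160 via (D,hash)
  {BCE}: card=1200; try (E,hash)→1280, (C,hash)→2840, (C,merge)→3070, (E,nl_idx)→3480, (E,merge)→3900, (E,nl)→6780 …(+1); best=1280 via (E,hash)
  {BCDE}: card=36000; try (D,hash)→3200, (C,hash)→8360, (E,hash)→11000, (D,merge)→16100, (C,merge)→69710, (D,nl)→73280 …(+4); best=3200 via (D,hash)

3200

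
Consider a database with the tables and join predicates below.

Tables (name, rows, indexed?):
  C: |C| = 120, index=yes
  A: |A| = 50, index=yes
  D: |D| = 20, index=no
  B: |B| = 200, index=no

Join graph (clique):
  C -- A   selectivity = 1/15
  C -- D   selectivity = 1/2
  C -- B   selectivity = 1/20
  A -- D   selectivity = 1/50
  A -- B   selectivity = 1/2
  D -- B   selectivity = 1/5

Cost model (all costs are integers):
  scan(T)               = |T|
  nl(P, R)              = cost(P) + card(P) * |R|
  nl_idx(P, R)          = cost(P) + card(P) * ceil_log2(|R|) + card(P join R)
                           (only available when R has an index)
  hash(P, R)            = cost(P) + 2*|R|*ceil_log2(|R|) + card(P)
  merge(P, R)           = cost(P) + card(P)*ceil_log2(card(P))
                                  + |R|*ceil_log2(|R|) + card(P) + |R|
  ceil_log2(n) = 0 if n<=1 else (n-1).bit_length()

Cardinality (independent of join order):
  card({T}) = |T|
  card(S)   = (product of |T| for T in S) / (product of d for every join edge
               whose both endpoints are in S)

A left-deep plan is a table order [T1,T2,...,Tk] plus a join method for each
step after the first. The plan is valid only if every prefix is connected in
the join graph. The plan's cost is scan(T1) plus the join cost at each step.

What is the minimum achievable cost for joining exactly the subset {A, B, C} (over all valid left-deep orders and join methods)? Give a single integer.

3880

Selinger DP over subsets of {A,B,C}:
  {C}: scan cost=120, card=120
  {A}: scan cost=50, card=50
  {B}: scan cost=200, card=200
  {AC}: card=400; try (C,nl_idx)→800, (A,hash)→840, (A,nl_idx)→1240, (C,merge)→1360, (A,merge)→1430, (C,hash)→1780 …(+2); best=800 via (C,nl_idx)
  {BC}: card=1200; try (C,hash)→2080, (C,nl_idx)→2800, (B,merge)→2880, (C,merge)→2960, (B,hash)→3440, (B,nl)→24120 …(+1); best=2080 via (C,hash)
  {AB}: card=5000; try (A,hash)→1000, (B,merge)→2200, (A,merge)→2350, (B,hash)→3300, (A,nl_idx)→6400, (B,nl)→10050 …(+1); best=1000 via (A,hash)
  {ABC}: card=2000; try (A,hash)→3880, (B,hash)→4400, (B,merge)→6600, (C,hash)→7680, (A,nl_idx)→11280, (A,merge)→16830 …(+5); best=3880 via (A,hash)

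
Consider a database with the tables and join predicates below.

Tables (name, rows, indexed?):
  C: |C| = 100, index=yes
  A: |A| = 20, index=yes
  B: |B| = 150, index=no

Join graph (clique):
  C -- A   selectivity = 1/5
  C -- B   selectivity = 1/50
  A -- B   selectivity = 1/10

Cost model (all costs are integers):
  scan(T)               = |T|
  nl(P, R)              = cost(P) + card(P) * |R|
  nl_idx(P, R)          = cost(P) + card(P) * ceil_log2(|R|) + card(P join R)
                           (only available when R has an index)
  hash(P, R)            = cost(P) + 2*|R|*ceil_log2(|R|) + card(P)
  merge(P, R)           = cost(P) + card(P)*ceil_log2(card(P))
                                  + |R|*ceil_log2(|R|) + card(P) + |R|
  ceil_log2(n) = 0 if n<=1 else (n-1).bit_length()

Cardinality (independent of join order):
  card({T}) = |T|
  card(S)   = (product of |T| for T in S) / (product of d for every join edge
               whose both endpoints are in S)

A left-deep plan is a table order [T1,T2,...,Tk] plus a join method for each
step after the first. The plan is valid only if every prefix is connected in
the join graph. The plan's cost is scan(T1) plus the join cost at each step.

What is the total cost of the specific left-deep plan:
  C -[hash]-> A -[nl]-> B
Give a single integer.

step 1: scan C: cost=100, card=100
step 2: join A via hash
    card(P join A) = 100*20/(5) = 400
    cost = 100 + 2*20*5 + 100 = 400
step 3: join B via nl
    card(P join B) = 400*150/(50*10) = 120
    cost = 400 + 400*150 = 60400

60400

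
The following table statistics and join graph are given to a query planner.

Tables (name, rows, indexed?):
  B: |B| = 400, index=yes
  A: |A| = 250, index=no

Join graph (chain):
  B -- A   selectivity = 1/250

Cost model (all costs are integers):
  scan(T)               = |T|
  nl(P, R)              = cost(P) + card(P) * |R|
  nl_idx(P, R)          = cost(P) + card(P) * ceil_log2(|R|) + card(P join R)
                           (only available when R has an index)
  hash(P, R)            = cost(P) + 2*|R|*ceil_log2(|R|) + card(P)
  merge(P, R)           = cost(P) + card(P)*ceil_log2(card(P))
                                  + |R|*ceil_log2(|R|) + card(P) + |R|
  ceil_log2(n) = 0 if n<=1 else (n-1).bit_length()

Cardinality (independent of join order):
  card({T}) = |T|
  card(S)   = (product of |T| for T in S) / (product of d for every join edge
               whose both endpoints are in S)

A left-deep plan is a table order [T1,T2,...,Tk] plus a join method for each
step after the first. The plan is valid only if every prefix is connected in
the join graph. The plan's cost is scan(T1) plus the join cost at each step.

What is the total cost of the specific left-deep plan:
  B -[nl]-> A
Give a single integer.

step 1: scan B: cost=400, card=400
step 2: join A via nl
    card(P join A) = 400*250/(250) = 400
    cost = 400 + 400*250 = 100400

100400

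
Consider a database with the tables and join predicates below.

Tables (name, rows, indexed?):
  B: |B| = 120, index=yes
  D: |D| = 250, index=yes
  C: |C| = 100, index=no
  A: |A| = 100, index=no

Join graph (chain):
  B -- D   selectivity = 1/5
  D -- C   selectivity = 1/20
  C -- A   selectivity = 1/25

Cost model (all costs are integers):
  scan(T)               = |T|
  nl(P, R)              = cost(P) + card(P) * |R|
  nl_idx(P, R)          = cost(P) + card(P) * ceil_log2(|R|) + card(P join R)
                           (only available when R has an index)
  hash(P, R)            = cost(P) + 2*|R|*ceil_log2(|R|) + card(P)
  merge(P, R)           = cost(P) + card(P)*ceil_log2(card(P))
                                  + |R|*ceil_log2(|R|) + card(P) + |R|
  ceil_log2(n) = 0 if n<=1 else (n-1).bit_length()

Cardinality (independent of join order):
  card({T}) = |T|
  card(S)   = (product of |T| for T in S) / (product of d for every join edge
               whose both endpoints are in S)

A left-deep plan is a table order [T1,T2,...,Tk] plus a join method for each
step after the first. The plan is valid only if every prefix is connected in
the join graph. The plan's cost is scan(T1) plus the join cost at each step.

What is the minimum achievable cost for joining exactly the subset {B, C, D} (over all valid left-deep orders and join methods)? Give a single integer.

4830

Selinger DP over subsets of {B,C,D}:
  {B}: scan cost=120, card=120
  {D}: scan cost=250, card=250
  {C}: scan cost=100, card=100
  {BD}: card=6000; try (B,hash)→2180, (D,merge)→3330, (B,merge)→3460, (D,hash)→4240, (D,nl_idx)→7080, (B,nl_idx)→8000 …(+2); best=2180 via (B,hash)
  {CD}: card=1250; try (C,hash)→1900, (D,nl_idx)→2150, (D,merge)→3150, (C,merge)→3300, (D,hash)→4200, (D,nl)→25100 …(+1); best=1900 via (C,hash)
  {BCD}: card=30000; try (B,hash)→4830, (C,hash)→9580, (B,merge)→17860, (B,nl_idx)→40650, (C,merge)→86980, (B,nl)→151900 …(+1); best=4830 via (B,hash)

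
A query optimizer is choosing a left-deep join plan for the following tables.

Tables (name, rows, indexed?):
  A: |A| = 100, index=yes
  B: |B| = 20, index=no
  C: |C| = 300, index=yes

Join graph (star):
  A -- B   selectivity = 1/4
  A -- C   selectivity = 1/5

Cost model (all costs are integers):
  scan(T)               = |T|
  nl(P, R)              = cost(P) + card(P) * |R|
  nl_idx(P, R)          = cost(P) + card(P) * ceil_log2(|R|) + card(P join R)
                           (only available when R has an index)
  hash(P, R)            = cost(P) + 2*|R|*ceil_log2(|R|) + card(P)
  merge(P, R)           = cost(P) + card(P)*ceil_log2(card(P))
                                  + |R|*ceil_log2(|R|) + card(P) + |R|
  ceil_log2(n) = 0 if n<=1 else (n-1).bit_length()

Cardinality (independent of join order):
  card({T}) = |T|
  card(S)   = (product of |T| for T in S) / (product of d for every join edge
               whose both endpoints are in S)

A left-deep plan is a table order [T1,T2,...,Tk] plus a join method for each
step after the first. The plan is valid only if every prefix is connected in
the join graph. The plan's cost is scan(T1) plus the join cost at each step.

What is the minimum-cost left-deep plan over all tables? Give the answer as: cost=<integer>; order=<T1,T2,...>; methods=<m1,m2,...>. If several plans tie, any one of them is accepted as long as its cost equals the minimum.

Selinger DP (subsets sized 1..n):
  {A}: scan cost=100, card=100
  {B}: scan cost=20, card=20
  {C}: scan cost=300, card=300
  {AB}: card=500; try (B,hash)→400, (A,nl_idx)→660, (A,merge)→940, (B,merge)→1020, (A,hash)→1440, (A,nl)→2020 …(+1); best=400 via (B,hash)
  {AC}: card=6000; try (A,hash)→2000, (C,merge)→3900, (A,merge)→4100, (C,hash)→5600, (C,nl_idx)→7000, (A,nl_idx)→8400 …(+2); best=2000 via (A,hash)
  {ABC}: card=30000; try (C,hash)→6300, (B,hash)→8200, (C,merge)→8400, (C,nl_idx)→34900, (B,merge)→86120, (B,nl)→122000 …(+1); best=6300 via (C,hash)

cost=6300; order=A,B,C; methods=hash,hash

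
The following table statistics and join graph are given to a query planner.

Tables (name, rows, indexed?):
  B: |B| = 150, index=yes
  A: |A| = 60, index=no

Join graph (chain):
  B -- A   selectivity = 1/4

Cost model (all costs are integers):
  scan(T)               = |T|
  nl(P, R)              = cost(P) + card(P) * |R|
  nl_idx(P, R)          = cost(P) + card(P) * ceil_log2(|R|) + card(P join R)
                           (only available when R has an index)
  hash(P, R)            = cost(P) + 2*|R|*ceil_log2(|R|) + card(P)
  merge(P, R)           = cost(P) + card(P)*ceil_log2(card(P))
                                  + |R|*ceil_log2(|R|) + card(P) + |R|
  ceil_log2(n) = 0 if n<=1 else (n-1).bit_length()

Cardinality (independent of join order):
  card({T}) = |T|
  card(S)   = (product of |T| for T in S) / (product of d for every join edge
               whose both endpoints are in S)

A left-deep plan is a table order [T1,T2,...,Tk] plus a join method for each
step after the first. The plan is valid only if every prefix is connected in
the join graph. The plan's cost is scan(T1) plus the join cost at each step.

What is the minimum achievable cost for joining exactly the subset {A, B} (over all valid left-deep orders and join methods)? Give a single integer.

1020

Selinger DP over subsets of {A,B}:
  {B}: scan cost=150, card=150
  {A}: scan cost=60, card=60
  {AB}: card=2250; try (A,hash)→1020, (B,merge)→1830, (A,merge)→1920, (B,hash)→2520, (B,nl_idx)→2790, (B,nl)→9060 …(+1); best=1020 via (A,hash)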